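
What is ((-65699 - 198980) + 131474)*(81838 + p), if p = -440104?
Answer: 47722822530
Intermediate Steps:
((-65699 - 198980) + 131474)*(81838 + p) = ((-65699 - 198980) + 131474)*(81838 - 440104) = (-264679 + 131474)*(-358266) = -133205*(-358266) = 47722822530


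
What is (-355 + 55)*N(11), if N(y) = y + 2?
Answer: -3900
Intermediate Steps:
N(y) = 2 + y
(-355 + 55)*N(11) = (-355 + 55)*(2 + 11) = -300*13 = -3900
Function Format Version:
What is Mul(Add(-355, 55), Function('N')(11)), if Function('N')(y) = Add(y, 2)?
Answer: -3900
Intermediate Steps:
Function('N')(y) = Add(2, y)
Mul(Add(-355, 55), Function('N')(11)) = Mul(Add(-355, 55), Add(2, 11)) = Mul(-300, 13) = -3900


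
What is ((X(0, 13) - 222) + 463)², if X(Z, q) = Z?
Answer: 58081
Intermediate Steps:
((X(0, 13) - 222) + 463)² = ((0 - 222) + 463)² = (-222 + 463)² = 241² = 58081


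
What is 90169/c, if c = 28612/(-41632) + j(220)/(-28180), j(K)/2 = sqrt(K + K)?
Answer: -66635360621406636680/507886188542437 + 13762673705774144*sqrt(110)/507886188542437 ≈ -1.3092e+5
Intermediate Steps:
j(K) = 2*sqrt(2)*sqrt(K) (j(K) = 2*sqrt(K + K) = 2*sqrt(2*K) = 2*(sqrt(2)*sqrt(K)) = 2*sqrt(2)*sqrt(K))
c = -7153/10408 - sqrt(110)/7045 (c = 28612/(-41632) + (2*sqrt(2)*sqrt(220))/(-28180) = 28612*(-1/41632) + (2*sqrt(2)*(2*sqrt(55)))*(-1/28180) = -7153/10408 + (4*sqrt(110))*(-1/28180) = -7153/10408 - sqrt(110)/7045 ≈ -0.68875)
90169/c = 90169/(-7153/10408 - sqrt(110)/7045)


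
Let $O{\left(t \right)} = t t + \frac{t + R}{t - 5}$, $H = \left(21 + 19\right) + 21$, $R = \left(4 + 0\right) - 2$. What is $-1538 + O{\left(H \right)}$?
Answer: $\frac{17473}{8} \approx 2184.1$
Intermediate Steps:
$R = 2$ ($R = 4 - 2 = 2$)
$H = 61$ ($H = 40 + 21 = 61$)
$O{\left(t \right)} = t^{2} + \frac{2 + t}{-5 + t}$ ($O{\left(t \right)} = t t + \frac{t + 2}{t - 5} = t^{2} + \frac{2 + t}{-5 + t}$)
$-1538 + O{\left(H \right)} = -1538 + \frac{2 + 61 + 61^{3} - 5 \cdot 61^{2}}{-5 + 61} = -1538 + \frac{2 + 61 + 226981 - 18605}{56} = -1538 + \frac{1}{56} \cdot 208439 = -1538 + \frac{29777}{8} = \frac{17473}{8}$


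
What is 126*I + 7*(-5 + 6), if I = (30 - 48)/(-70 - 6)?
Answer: 700/19 ≈ 36.842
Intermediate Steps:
I = 9/38 (I = -18/(-76) = -18*(-1/76) = 9/38 ≈ 0.23684)
126*I + 7*(-5 + 6) = 126*(9/38) + 7*(-5 + 6) = 567/19 + 7*1 = 567/19 + 7 = 700/19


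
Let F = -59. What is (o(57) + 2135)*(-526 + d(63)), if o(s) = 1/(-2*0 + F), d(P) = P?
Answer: -58321332/59 ≈ -9.8850e+5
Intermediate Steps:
o(s) = -1/59 (o(s) = 1/(-2*0 - 59) = 1/(0 - 59) = 1/(-59) = -1/59)
(o(57) + 2135)*(-526 + d(63)) = (-1/59 + 2135)*(-526 + 63) = (125964/59)*(-463) = -58321332/59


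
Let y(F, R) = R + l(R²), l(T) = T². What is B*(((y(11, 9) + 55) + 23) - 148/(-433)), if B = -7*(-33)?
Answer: 664987092/433 ≈ 1.5358e+6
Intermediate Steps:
B = 231
y(F, R) = R + R⁴ (y(F, R) = R + (R²)² = R + R⁴)
B*(((y(11, 9) + 55) + 23) - 148/(-433)) = 231*((((9 + 9⁴) + 55) + 23) - 148/(-433)) = 231*((((9 + 6561) + 55) + 23) - 148*(-1/433)) = 231*(((6570 + 55) + 23) + 148/433) = 231*((6625 + 23) + 148/433) = 231*(6648 + 148/433) = 231*(2878732/433) = 664987092/433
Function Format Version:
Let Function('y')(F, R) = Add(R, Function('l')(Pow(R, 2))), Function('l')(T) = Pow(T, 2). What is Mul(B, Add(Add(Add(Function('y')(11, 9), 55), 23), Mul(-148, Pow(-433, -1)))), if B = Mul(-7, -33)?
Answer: Rational(664987092, 433) ≈ 1.5358e+6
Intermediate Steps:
B = 231
Function('y')(F, R) = Add(R, Pow(R, 4)) (Function('y')(F, R) = Add(R, Pow(Pow(R, 2), 2)) = Add(R, Pow(R, 4)))
Mul(B, Add(Add(Add(Function('y')(11, 9), 55), 23), Mul(-148, Pow(-433, -1)))) = Mul(231, Add(Add(Add(Add(9, Pow(9, 4)), 55), 23), Mul(-148, Pow(-433, -1)))) = Mul(231, Add(Add(Add(Add(9, 6561), 55), 23), Mul(-148, Rational(-1, 433)))) = Mul(231, Add(Add(Add(6570, 55), 23), Rational(148, 433))) = Mul(231, Add(Add(6625, 23), Rational(148, 433))) = Mul(231, Add(6648, Rational(148, 433))) = Mul(231, Rational(2878732, 433)) = Rational(664987092, 433)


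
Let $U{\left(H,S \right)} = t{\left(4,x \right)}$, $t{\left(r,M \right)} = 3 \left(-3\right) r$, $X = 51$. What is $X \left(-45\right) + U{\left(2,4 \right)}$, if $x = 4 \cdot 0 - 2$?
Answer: $-2331$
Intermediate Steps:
$x = -2$ ($x = 0 - 2 = -2$)
$t{\left(r,M \right)} = - 9 r$
$U{\left(H,S \right)} = -36$ ($U{\left(H,S \right)} = \left(-9\right) 4 = -36$)
$X \left(-45\right) + U{\left(2,4 \right)} = 51 \left(-45\right) - 36 = -2295 - 36 = -2331$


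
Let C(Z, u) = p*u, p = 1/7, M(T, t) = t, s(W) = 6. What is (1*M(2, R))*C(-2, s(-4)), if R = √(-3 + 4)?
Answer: 6/7 ≈ 0.85714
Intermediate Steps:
R = 1 (R = √1 = 1)
p = ⅐ ≈ 0.14286
C(Z, u) = u/7
(1*M(2, R))*C(-2, s(-4)) = (1*1)*((⅐)*6) = 1*(6/7) = 6/7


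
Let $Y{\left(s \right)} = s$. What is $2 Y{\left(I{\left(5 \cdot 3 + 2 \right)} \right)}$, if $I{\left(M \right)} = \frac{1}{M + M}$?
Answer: $\frac{1}{17} \approx 0.058824$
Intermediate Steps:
$I{\left(M \right)} = \frac{1}{2 M}$
$2 Y{\left(I{\left(5 \cdot 3 + 2 \right)} \right)} = 2 \frac{1}{2 \left(5 \cdot 3 + 2\right)} = 2 \frac{1}{2 \left(15 + 2\right)} = 2 \frac{1}{2 \cdot 17} = 2 \cdot \frac{1}{2} \cdot \frac{1}{17} = 2 \cdot \frac{1}{34} = \frac{1}{17}$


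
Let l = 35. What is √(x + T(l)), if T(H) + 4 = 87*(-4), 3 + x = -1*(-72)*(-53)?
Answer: I*√4171 ≈ 64.583*I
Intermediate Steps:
x = -3819 (x = -3 - 1*(-72)*(-53) = -3 + 72*(-53) = -3 - 3816 = -3819)
T(H) = -352 (T(H) = -4 + 87*(-4) = -4 - 348 = -352)
√(x + T(l)) = √(-3819 - 352) = √(-4171) = I*√4171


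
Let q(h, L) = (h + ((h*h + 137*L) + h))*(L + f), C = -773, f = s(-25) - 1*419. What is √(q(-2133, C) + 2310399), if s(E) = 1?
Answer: I*√5285160303 ≈ 72699.0*I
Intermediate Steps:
f = -418 (f = 1 - 1*419 = 1 - 419 = -418)
q(h, L) = (-418 + L)*(h² + 2*h + 137*L) (q(h, L) = (h + ((h*h + 137*L) + h))*(L - 418) = (h + ((h² + 137*L) + h))*(-418 + L) = (h + (h + h² + 137*L))*(-418 + L) = (h² + 2*h + 137*L)*(-418 + L) = (-418 + L)*(h² + 2*h + 137*L))
√(q(-2133, C) + 2310399) = √((-57266*(-773) - 836*(-2133) - 418*(-2133)² + 137*(-773)² - 773*(-2133)² + 2*(-773)*(-2133)) + 2310399) = √((44266618 + 1783188 - 418*4549689 + 137*597529 - 773*4549689 + 3297618) + 2310399) = √((44266618 + 1783188 - 1901770002 + 81861473 - 3516909597 + 3297618) + 2310399) = √(-5287470702 + 2310399) = √(-5285160303) = I*√5285160303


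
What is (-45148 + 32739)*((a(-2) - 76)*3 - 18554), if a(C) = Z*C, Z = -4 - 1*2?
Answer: 232619114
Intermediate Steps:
Z = -6 (Z = -4 - 2 = -6)
a(C) = -6*C
(-45148 + 32739)*((a(-2) - 76)*3 - 18554) = (-45148 + 32739)*((-6*(-2) - 76)*3 - 18554) = -12409*((12 - 76)*3 - 18554) = -12409*(-64*3 - 18554) = -12409*(-192 - 18554) = -12409*(-18746) = 232619114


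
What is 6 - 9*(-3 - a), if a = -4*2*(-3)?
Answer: 249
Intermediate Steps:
a = 24 (a = -8*(-3) = 24)
6 - 9*(-3 - a) = 6 - 9*(-3 - 1*24) = 6 - 9*(-3 - 24) = 6 - 9*(-27) = 6 + 243 = 249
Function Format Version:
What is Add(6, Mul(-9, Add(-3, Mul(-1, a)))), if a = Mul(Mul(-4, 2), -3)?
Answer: 249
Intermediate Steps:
a = 24 (a = Mul(-8, -3) = 24)
Add(6, Mul(-9, Add(-3, Mul(-1, a)))) = Add(6, Mul(-9, Add(-3, Mul(-1, 24)))) = Add(6, Mul(-9, Add(-3, -24))) = Add(6, Mul(-9, -27)) = Add(6, 243) = 249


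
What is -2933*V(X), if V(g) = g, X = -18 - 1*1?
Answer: 55727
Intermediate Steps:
X = -19 (X = -18 - 1 = -19)
-2933*V(X) = -2933*(-19) = 55727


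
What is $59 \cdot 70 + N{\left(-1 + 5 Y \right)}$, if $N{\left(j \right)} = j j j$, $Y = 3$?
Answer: $6874$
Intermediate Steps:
$N{\left(j \right)} = j^{3}$ ($N{\left(j \right)} = j^{2} j = j^{3}$)
$59 \cdot 70 + N{\left(-1 + 5 Y \right)} = 59 \cdot 70 + \left(-1 + 5 \cdot 3\right)^{3} = 4130 + \left(-1 + 15\right)^{3} = 4130 + 14^{3} = 4130 + 2744 = 6874$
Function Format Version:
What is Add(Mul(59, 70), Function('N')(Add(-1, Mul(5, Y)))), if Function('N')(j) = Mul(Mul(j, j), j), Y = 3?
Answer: 6874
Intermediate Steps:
Function('N')(j) = Pow(j, 3) (Function('N')(j) = Mul(Pow(j, 2), j) = Pow(j, 3))
Add(Mul(59, 70), Function('N')(Add(-1, Mul(5, Y)))) = Add(Mul(59, 70), Pow(Add(-1, Mul(5, 3)), 3)) = Add(4130, Pow(Add(-1, 15), 3)) = Add(4130, Pow(14, 3)) = Add(4130, 2744) = 6874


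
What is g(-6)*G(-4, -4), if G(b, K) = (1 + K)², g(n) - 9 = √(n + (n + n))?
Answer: 81 + 27*I*√2 ≈ 81.0 + 38.184*I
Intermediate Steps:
g(n) = 9 + √3*√n (g(n) = 9 + √(n + (n + n)) = 9 + √(n + 2*n) = 9 + √(3*n) = 9 + √3*√n)
g(-6)*G(-4, -4) = (9 + √3*√(-6))*(1 - 4)² = (9 + √3*(I*√6))*(-3)² = (9 + 3*I*√2)*9 = 81 + 27*I*√2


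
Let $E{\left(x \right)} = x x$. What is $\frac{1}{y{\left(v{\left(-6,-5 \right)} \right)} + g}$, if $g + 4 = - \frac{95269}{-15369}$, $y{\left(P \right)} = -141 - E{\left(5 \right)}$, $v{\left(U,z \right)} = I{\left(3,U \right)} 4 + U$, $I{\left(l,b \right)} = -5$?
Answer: $- \frac{327}{53563} \approx -0.006105$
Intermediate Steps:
$E{\left(x \right)} = x^{2}$
$v{\left(U,z \right)} = -20 + U$ ($v{\left(U,z \right)} = \left(-5\right) 4 + U = -20 + U$)
$y{\left(P \right)} = -166$ ($y{\left(P \right)} = -141 - 5^{2} = -141 - 25 = -166$)
$g = \frac{719}{327}$ ($g = -4 - \frac{95269}{-15369} = -4 - - \frac{2027}{327} = -4 + \frac{2027}{327} = \frac{719}{327} \approx 2.1988$)
$\frac{1}{y{\left(v{\left(-6,-5 \right)} \right)} + g} = \frac{1}{-166 + \frac{719}{327}} = \frac{1}{- \frac{53563}{327}} = - \frac{327}{53563}$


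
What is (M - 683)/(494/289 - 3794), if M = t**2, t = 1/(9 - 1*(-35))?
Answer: 382140943/2121801792 ≈ 0.18010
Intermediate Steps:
t = 1/44 (t = 1/(9 + 35) = 1/44 ≈ 0.022727)
M = 1/1936 (M = (1/44)**2 = 1/1936 ≈ 0.00051653)
(M - 683)/(494/289 - 3794) = (1/1936 - 683)/(494/289 - 3794) = -1322287/(1936*(494*(1/289) - 3794)) = -1322287/(1936*(494/289 - 3794)) = -1322287/(1936*(-1095972/289)) = -1322287/1936*(-289/1095972) = 382140943/2121801792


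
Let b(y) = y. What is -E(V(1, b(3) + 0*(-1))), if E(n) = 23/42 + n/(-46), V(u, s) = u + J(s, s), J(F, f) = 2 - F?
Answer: -23/42 ≈ -0.54762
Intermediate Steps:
V(u, s) = 2 + u - s (V(u, s) = u + (2 - s) = 2 + u - s)
E(n) = 23/42 - n/46 (E(n) = 23*(1/42) + n*(-1/46) = 23/42 - n/46)
-E(V(1, b(3) + 0*(-1))) = -(23/42 - (2 + 1 - (3 + 0*(-1)))/46) = -(23/42 - (2 + 1 - (3 + 0))/46) = -(23/42 - (2 + 1 - 1*3)/46) = -(23/42 - (2 + 1 - 3)/46) = -(23/42 - 1/46*0) = -(23/42 + 0) = -1*23/42 = -23/42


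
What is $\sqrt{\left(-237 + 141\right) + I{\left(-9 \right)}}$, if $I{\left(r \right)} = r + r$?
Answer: $i \sqrt{114} \approx 10.677 i$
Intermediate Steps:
$I{\left(r \right)} = 2 r$
$\sqrt{\left(-237 + 141\right) + I{\left(-9 \right)}} = \sqrt{\left(-237 + 141\right) + 2 \left(-9\right)} = \sqrt{-96 - 18} = \sqrt{-114} = i \sqrt{114}$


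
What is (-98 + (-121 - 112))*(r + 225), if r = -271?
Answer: 15226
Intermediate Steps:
(-98 + (-121 - 112))*(r + 225) = (-98 + (-121 - 112))*(-271 + 225) = (-98 - 233)*(-46) = -331*(-46) = 15226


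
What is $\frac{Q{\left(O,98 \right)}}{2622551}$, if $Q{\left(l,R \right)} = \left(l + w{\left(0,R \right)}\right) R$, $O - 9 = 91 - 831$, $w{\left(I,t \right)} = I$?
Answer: $- \frac{71638}{2622551} \approx -0.027316$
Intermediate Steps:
$O = -731$ ($O = 9 + \left(91 - 831\right) = 9 - 740 = -731$)
$Q{\left(l,R \right)} = R l$ ($Q{\left(l,R \right)} = \left(l + 0\right) R = l R = R l$)
$\frac{Q{\left(O,98 \right)}}{2622551} = \frac{98 \left(-731\right)}{2622551} = \left(-71638\right) \frac{1}{2622551} = - \frac{71638}{2622551}$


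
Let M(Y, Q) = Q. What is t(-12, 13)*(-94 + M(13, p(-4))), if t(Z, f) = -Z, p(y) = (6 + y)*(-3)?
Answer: -1200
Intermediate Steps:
p(y) = -18 - 3*y
t(-12, 13)*(-94 + M(13, p(-4))) = (-1*(-12))*(-94 + (-18 - 3*(-4))) = 12*(-94 + (-18 + 12)) = 12*(-94 - 6) = 12*(-100) = -1200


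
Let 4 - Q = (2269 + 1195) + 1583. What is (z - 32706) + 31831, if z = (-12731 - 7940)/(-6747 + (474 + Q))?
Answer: -9880829/11316 ≈ -873.17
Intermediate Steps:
Q = -5043 (Q = 4 - ((2269 + 1195) + 1583) = 4 - (3464 + 1583) = 4 - 1*5047 = 4 - 5047 = -5043)
z = 20671/11316 (z = (-12731 - 7940)/(-6747 + (474 - 5043)) = -20671/(-6747 - 4569) = -20671/(-11316) = -20671*(-1/11316) = 20671/11316 ≈ 1.8267)
(z - 32706) + 31831 = (20671/11316 - 32706) + 31831 = -370080425/11316 + 31831 = -9880829/11316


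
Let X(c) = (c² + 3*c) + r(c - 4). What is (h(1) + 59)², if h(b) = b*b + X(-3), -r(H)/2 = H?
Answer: 5476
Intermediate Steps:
r(H) = -2*H
X(c) = 8 + c + c² (X(c) = (c² + 3*c) - 2*(c - 4) = (c² + 3*c) - 2*(-4 + c) = (c² + 3*c) + (8 - 2*c) = 8 + c + c²)
h(b) = 14 + b² (h(b) = b*b + (8 - 3 + (-3)²) = b² + (8 - 3 + 9) = b² + 14 = 14 + b²)
(h(1) + 59)² = ((14 + 1²) + 59)² = ((14 + 1) + 59)² = (15 + 59)² = 74² = 5476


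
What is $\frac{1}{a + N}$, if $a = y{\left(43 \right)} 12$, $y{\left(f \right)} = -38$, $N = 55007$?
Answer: $\frac{1}{54551} \approx 1.8331 \cdot 10^{-5}$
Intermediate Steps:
$a = -456$ ($a = \left(-38\right) 12 = -456$)
$\frac{1}{a + N} = \frac{1}{-456 + 55007} = \frac{1}{54551}$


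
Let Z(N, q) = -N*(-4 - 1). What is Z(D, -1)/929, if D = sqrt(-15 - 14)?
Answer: 5*I*sqrt(29)/929 ≈ 0.028984*I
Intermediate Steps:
D = I*sqrt(29) (D = sqrt(-29) = I*sqrt(29) ≈ 5.3852*I)
Z(N, q) = 5*N (Z(N, q) = -N*(-5) = -(-5)*N = 5*N)
Z(D, -1)/929 = (5*(I*sqrt(29)))/929 = (5*I*sqrt(29))*(1/929) = 5*I*sqrt(29)/929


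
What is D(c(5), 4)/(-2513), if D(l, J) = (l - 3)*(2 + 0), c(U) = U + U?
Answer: -2/359 ≈ -0.0055710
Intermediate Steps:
c(U) = 2*U
D(l, J) = -6 + 2*l (D(l, J) = (-3 + l)*2 = -6 + 2*l)
D(c(5), 4)/(-2513) = (-6 + 2*(2*5))/(-2513) = -(-6 + 2*10)/2513 = -(-6 + 20)/2513 = -1/2513*14 = -2/359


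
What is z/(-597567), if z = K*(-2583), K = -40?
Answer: -34440/199189 ≈ -0.17290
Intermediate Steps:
z = 103320 (z = -40*(-2583) = 103320)
z/(-597567) = 103320/(-597567) = 103320*(-1/597567) = -34440/199189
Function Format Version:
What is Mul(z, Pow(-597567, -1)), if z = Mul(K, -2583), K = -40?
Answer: Rational(-34440, 199189) ≈ -0.17290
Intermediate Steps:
z = 103320 (z = Mul(-40, -2583) = 103320)
Mul(z, Pow(-597567, -1)) = Mul(103320, Pow(-597567, -1)) = Mul(103320, Rational(-1, 597567)) = Rational(-34440, 199189)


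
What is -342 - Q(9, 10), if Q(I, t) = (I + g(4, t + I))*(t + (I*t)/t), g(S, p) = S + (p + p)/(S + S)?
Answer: -2717/4 ≈ -679.25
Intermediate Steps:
g(S, p) = S + p/S (g(S, p) = S + (2*p)/((2*S)) = S + (2*p)*(1/(2*S)) = S + p/S)
Q(I, t) = (I + t)*(4 + t/4 + 5*I/4) (Q(I, t) = (I + (4 + (t + I)/4))*(t + (I*t)/t) = (I + (4 + (I + t)*(1/4)))*(t + I) = (I + (4 + (I/4 + t/4)))*(I + t) = (I + (4 + I/4 + t/4))*(I + t) = (4 + t/4 + 5*I/4)*(I + t) = (I + t)*(4 + t/4 + 5*I/4))
-342 - Q(9, 10) = -342 - (4*9 + 4*10 + (1/4)*10**2 + (5/4)*9**2 + (3/2)*9*10) = -342 - (36 + 40 + (1/4)*100 + (5/4)*81 + 135) = -342 - (36 + 40 + 25 + 405/4 + 135) = -342 - 1*1349/4 = -342 - 1349/4 = -2717/4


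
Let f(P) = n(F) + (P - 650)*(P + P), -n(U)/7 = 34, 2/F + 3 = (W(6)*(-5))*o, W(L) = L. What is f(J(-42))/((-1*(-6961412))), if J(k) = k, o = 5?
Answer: 28945/3480706 ≈ 0.0083158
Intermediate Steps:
F = -2/153 (F = 2/(-3 + (6*(-5))*5) = 2/(-3 - 30*5) = 2/(-3 - 150) = 2/(-153) = 2*(-1/153) = -2/153 ≈ -0.013072)
n(U) = -238 (n(U) = -7*34 = -238)
f(P) = -238 + 2*P*(-650 + P) (f(P) = -238 + (P - 650)*(P + P) = -238 + (-650 + P)*(2*P) = -238 + 2*P*(-650 + P))
f(J(-42))/((-1*(-6961412))) = (-238 - 1300*(-42) + 2*(-42)²)/((-1*(-6961412))) = (-238 + 54600 + 2*1764)/6961412 = (-238 + 54600 + 3528)*(1/6961412) = 57890*(1/6961412) = 28945/3480706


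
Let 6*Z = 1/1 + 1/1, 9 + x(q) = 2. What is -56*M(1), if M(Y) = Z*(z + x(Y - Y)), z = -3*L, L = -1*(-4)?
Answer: 1064/3 ≈ 354.67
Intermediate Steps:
L = 4
x(q) = -7 (x(q) = -9 + 2 = -7)
Z = ⅓ (Z = (1/1 + 1/1)/6 = (1*1 + 1*1)/6 = (1 + 1)/6 = (⅙)*2 = ⅓ ≈ 0.33333)
z = -12 (z = -3*4 = -12)
M(Y) = -19/3 (M(Y) = (-12 - 7)/3 = (⅓)*(-19) = -19/3)
-56*M(1) = -56*(-19/3) = 1064/3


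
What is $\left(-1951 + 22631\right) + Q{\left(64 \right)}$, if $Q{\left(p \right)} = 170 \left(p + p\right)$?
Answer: $42440$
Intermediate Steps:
$Q{\left(p \right)} = 340 p$ ($Q{\left(p \right)} = 170 \cdot 2 p = 340 p$)
$\left(-1951 + 22631\right) + Q{\left(64 \right)} = \left(-1951 + 22631\right) + 340 \cdot 64 = 20680 + 21760 = 42440$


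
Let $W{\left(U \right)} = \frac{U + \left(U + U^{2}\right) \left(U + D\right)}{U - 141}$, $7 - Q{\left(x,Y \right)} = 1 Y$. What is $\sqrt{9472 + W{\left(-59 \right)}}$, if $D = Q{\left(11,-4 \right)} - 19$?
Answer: $\frac{\sqrt{4247466}}{20} \approx 103.05$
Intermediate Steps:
$Q{\left(x,Y \right)} = 7 - Y$ ($Q{\left(x,Y \right)} = 7 - 1 Y = 7 - Y$)
$D = -8$ ($D = \left(7 - -4\right) - 19 = \left(7 + 4\right) - 19 = 11 - 19 = -8$)
$W{\left(U \right)} = \frac{U + \left(-8 + U\right) \left(U + U^{2}\right)}{-141 + U}$ ($W{\left(U \right)} = \frac{U + \left(U + U^{2}\right) \left(U - 8\right)}{U - 141} = \frac{U + \left(U + U^{2}\right) \left(-8 + U\right)}{-141 + U} = \frac{U + \left(-8 + U\right) \left(U + U^{2}\right)}{-141 + U}$)
$\sqrt{9472 + W{\left(-59 \right)}} = \sqrt{9472 - \frac{59 \left(-7 + \left(-59\right)^{2} - -413\right)}{-141 - 59}} = \sqrt{9472 - \frac{59 \left(-7 + 3481 + 413\right)}{-200}} = \sqrt{9472 - \left(- \frac{59}{200}\right) 3887} = \sqrt{9472 + \frac{229333}{200}} = \sqrt{\frac{2123733}{200}} = \frac{\sqrt{4247466}}{20}$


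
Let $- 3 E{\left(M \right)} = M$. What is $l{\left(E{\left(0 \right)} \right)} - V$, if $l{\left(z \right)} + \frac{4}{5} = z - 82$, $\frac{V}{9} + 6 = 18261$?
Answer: $- \frac{821889}{5} \approx -1.6438 \cdot 10^{5}$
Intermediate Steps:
$V = 164295$ ($V = -54 + 9 \cdot 18261 = -54 + 164349 = 164295$)
$E{\left(M \right)} = - \frac{M}{3}$
$l{\left(z \right)} = - \frac{414}{5} + z$ ($l{\left(z \right)} = - \frac{4}{5} + \left(z - 82\right) = - \frac{4}{5} + \left(-82 + z\right) = - \frac{414}{5} + z$)
$l{\left(E{\left(0 \right)} \right)} - V = \left(- \frac{414}{5} - 0\right) - 164295 = \left(- \frac{414}{5} + 0\right) - 164295 = - \frac{414}{5} - 164295 = - \frac{821889}{5}$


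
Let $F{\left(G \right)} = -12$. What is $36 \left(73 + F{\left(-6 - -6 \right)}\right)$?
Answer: $2196$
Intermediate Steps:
$36 \left(73 + F{\left(-6 - -6 \right)}\right) = 36 \left(73 - 12\right) = 36 \cdot 61 = 2196$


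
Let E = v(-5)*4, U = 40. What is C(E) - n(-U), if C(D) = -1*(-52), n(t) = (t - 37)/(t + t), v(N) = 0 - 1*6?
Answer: 4083/80 ≈ 51.037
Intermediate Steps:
v(N) = -6 (v(N) = 0 - 6 = -6)
n(t) = (-37 + t)/(2*t) (n(t) = (-37 + t)/((2*t)) = (-37 + t)*(1/(2*t)) = (-37 + t)/(2*t))
E = -24 (E = -6*4 = -24)
C(D) = 52
C(E) - n(-U) = 52 - (-37 - 1*40)/(2*((-1*40))) = 52 - (-37 - 40)/(2*(-40)) = 52 - (-1)*(-77)/(2*40) = 52 - 1*77/80 = 52 - 77/80 = 4083/80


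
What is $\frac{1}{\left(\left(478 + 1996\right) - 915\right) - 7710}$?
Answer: $- \frac{1}{6151} \approx -0.00016258$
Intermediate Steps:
$\frac{1}{\left(\left(478 + 1996\right) - 915\right) - 7710} = \frac{1}{\left(2474 - 915\right) - 7710} = \frac{1}{1559 - 7710} = \frac{1}{-6151} = - \frac{1}{6151}$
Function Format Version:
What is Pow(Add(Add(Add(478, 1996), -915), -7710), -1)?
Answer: Rational(-1, 6151) ≈ -0.00016258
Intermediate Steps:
Pow(Add(Add(Add(478, 1996), -915), -7710), -1) = Pow(Add(Add(2474, -915), -7710), -1) = Pow(Add(1559, -7710), -1) = Pow(-6151, -1) = Rational(-1, 6151)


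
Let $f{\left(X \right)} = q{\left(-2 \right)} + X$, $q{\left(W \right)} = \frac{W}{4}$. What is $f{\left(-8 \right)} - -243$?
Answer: $\frac{469}{2} \approx 234.5$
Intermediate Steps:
$q{\left(W \right)} = \frac{W}{4}$ ($q{\left(W \right)} = W \frac{1}{4} = \frac{W}{4}$)
$f{\left(X \right)} = - \frac{1}{2} + X$ ($f{\left(X \right)} = \frac{1}{4} \left(-2\right) + X = - \frac{1}{2} + X$)
$f{\left(-8 \right)} - -243 = \left(- \frac{1}{2} - 8\right) - -243 = - \frac{17}{2} + 243 = \frac{469}{2}$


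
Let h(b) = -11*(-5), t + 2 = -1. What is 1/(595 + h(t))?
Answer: 1/650 ≈ 0.0015385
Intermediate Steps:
t = -3 (t = -2 - 1 = -3)
h(b) = 55
1/(595 + h(t)) = 1/(595 + 55) = 1/650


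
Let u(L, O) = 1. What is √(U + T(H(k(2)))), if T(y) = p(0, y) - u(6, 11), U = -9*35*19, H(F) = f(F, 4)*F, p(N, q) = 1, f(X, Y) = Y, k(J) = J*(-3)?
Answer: 3*I*√665 ≈ 77.363*I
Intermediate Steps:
k(J) = -3*J
H(F) = 4*F
U = -5985 (U = -315*19 = -5985)
T(y) = 0 (T(y) = 1 - 1*1 = 1 - 1 = 0)
√(U + T(H(k(2)))) = √(-5985 + 0) = √(-5985) = 3*I*√665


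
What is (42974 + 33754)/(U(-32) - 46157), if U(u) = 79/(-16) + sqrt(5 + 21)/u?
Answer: -78846066432/47436231763 + 53376*sqrt(26)/47436231763 ≈ -1.6621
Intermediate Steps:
U(u) = -79/16 + sqrt(26)/u (U(u) = 79*(-1/16) + sqrt(26)/u = -79/16 + sqrt(26)/u)
(42974 + 33754)/(U(-32) - 46157) = (42974 + 33754)/((-79/16 + sqrt(26)/(-32)) - 46157) = 76728/((-79/16 + sqrt(26)*(-1/32)) - 46157) = 76728/((-79/16 - sqrt(26)/32) - 46157) = 76728/(-738591/16 - sqrt(26)/32)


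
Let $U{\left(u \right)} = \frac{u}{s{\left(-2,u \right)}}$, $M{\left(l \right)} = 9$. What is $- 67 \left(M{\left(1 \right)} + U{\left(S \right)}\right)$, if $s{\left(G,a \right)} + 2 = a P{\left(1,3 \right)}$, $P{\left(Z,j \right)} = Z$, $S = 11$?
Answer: $- \frac{6164}{9} \approx -684.89$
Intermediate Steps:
$s{\left(G,a \right)} = -2 + a$ ($s{\left(G,a \right)} = -2 + a 1 = -2 + a$)
$U{\left(u \right)} = \frac{u}{-2 + u}$
$- 67 \left(M{\left(1 \right)} + U{\left(S \right)}\right) = - 67 \left(9 + \frac{11}{-2 + 11}\right) = - 67 \left(9 + \frac{11}{9}\right) = \left(-67\right) \frac{92}{9} = - \frac{6164}{9}$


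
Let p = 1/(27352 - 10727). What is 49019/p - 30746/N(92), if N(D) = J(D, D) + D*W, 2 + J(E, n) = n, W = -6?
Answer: 188251357498/231 ≈ 8.1494e+8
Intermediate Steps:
J(E, n) = -2 + n
N(D) = -2 - 5*D (N(D) = (-2 + D) + D*(-6) = (-2 + D) - 6*D = -2 - 5*D)
p = 1/16625 ≈ 6.0150e-5
49019/p - 30746/N(92) = 49019/(1/16625) - 30746/(-2 - 5*92) = 49019*16625 - 30746/(-2 - 460) = 814940875 - 30746/(-462) = 814940875 - 30746*(-1/462) = 814940875 + 15373/231 = 188251357498/231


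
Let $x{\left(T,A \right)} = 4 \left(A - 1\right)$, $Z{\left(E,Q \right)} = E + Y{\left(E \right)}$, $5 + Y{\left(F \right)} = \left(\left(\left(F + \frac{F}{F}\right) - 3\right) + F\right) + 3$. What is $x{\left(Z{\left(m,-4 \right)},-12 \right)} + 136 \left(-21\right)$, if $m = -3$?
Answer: $-2908$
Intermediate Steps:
$Y{\left(F \right)} = -4 + 2 F$ ($Y{\left(F \right)} = -5 + \left(\left(\left(\left(F + \frac{F}{F}\right) - 3\right) + F\right) + 3\right) = -5 + \left(\left(\left(\left(F + 1\right) - 3\right) + F\right) + 3\right) = -5 + \left(\left(\left(\left(1 + F\right) - 3\right) + F\right) + 3\right) = -5 + \left(\left(\left(-2 + F\right) + F\right) + 3\right) = -5 + \left(\left(-2 + 2 F\right) + 3\right) = -5 + \left(1 + 2 F\right) = -4 + 2 F$)
$Z{\left(E,Q \right)} = -4 + 3 E$ ($Z{\left(E,Q \right)} = E + \left(-4 + 2 E\right) = -4 + 3 E$)
$x{\left(T,A \right)} = -4 + 4 A$ ($x{\left(T,A \right)} = 4 \left(-1 + A\right) = -4 + 4 A$)
$x{\left(Z{\left(m,-4 \right)},-12 \right)} + 136 \left(-21\right) = \left(-4 + 4 \left(-12\right)\right) + 136 \left(-21\right) = \left(-4 - 48\right) - 2856 = -52 - 2856 = -2908$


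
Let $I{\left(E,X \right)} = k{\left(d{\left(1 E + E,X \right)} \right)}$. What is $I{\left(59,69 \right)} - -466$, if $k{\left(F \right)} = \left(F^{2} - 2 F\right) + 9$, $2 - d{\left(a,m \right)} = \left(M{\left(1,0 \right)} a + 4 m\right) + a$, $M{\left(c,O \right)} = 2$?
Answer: $396115$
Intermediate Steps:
$d{\left(a,m \right)} = 2 - 4 m - 3 a$ ($d{\left(a,m \right)} = 2 - \left(\left(2 a + 4 m\right) + a\right) = 2 - \left(3 a + 4 m\right) = 2 - 4 m - 3 a$)
$k{\left(F \right)} = 9 + F^{2} - 2 F$
$I{\left(E,X \right)} = 5 + \left(2 - 6 E - 4 X\right)^{2} + 8 X + 12 E$ ($I{\left(E,X \right)} = 9 + \left(2 - 4 X - 3 \left(1 E + E\right)\right)^{2} - 2 \left(2 - 4 X - 3 \left(1 E + E\right)\right) = 9 + \left(2 - 4 X - 3 \left(E + E\right)\right)^{2} - 2 \left(2 - 4 X - 3 \left(E + E\right)\right) = 9 + \left(2 - 4 X - 3 \cdot 2 E\right)^{2} - 2 \left(2 - 4 X - 3 \cdot 2 E\right) = 9 + \left(2 - 4 X - 6 E\right)^{2} - 2 \left(2 - 4 X - 6 E\right) = 9 + \left(2 - 6 E - 4 X\right)^{2} - 2 \left(2 - 6 E - 4 X\right) = 9 + \left(2 - 6 E - 4 X\right)^{2} + \left(-4 + 8 X + 12 E\right) = 5 + \left(2 - 6 E - 4 X\right)^{2} + 8 X + 12 E$)
$I{\left(59,69 \right)} - -466 = \left(5 + 4 \left(-1 + 2 \cdot 69 + 3 \cdot 59\right)^{2} + 8 \cdot 69 + 12 \cdot 59\right) - -466 = \left(5 + 4 \left(-1 + 138 + 177\right)^{2} + 552 + 708\right) + 466 = \left(5 + 4 \cdot 314^{2} + 552 + 708\right) + 466 = \left(5 + 4 \cdot 98596 + 552 + 708\right) + 466 = \left(5 + 394384 + 552 + 708\right) + 466 = 395649 + 466 = 396115$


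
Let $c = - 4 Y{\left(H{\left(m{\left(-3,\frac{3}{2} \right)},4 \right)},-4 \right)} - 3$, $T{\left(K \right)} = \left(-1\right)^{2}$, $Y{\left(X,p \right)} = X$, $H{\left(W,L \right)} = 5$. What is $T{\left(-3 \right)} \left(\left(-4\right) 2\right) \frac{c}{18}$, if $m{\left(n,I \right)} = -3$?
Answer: $\frac{92}{9} \approx 10.222$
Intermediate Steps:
$T{\left(K \right)} = 1$
$c = -23$ ($c = \left(-4\right) 5 - 3 = -20 - 3 = -23$)
$T{\left(-3 \right)} \left(\left(-4\right) 2\right) \frac{c}{18} = 1 \left(\left(-4\right) 2\right) \left(- \frac{23}{18}\right) = 1 \left(-8\right) \left(\left(-23\right) \frac{1}{18}\right) = \left(-8\right) \left(- \frac{23}{18}\right) = \frac{92}{9}$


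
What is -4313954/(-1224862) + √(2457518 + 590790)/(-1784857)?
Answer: 2156977/612431 - 2*√762077/1784857 ≈ 3.5210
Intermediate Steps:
-4313954/(-1224862) + √(2457518 + 590790)/(-1784857) = -4313954*(-1/1224862) + √3048308*(-1/1784857) = 2156977/612431 + (2*√762077)*(-1/1784857) = 2156977/612431 - 2*√762077/1784857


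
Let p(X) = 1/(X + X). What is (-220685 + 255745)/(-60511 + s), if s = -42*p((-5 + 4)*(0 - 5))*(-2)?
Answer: -175300/302513 ≈ -0.57948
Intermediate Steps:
p(X) = 1/(2*X)
s = 42/5 (s = -21/((-5 + 4)*(0 - 5))*(-2) = -21/((-1*(-5)))*(-2) = -21/5*(-2) = 42/5 ≈ 8.4000)
(-220685 + 255745)/(-60511 + s) = (-220685 + 255745)/(-60511 + 42/5) = 35060/(-302513/5) = 35060*(-5/302513) = -175300/302513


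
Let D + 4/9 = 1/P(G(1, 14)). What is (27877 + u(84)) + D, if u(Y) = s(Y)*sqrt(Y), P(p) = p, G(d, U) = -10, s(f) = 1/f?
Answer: 2508881/90 + sqrt(21)/42 ≈ 27877.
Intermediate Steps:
D = -49/90 (D = -4/9 + 1/(-10) = -4/9 - 1/10 = -49/90 ≈ -0.54444)
u(Y) = 1/sqrt(Y) (u(Y) = sqrt(Y)/Y = 1/sqrt(Y))
(27877 + u(84)) + D = (27877 + 1/sqrt(84)) - 49/90 = (27877 + sqrt(21)/42) - 49/90 = 2508881/90 + sqrt(21)/42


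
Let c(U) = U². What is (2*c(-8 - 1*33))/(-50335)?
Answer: -3362/50335 ≈ -0.066792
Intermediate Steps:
(2*c(-8 - 1*33))/(-50335) = (2*(-8 - 1*33)²)/(-50335) = (2*(-8 - 33)²)*(-1/50335) = (2*(-41)²)*(-1/50335) = (2*1681)*(-1/50335) = 3362*(-1/50335) = -3362/50335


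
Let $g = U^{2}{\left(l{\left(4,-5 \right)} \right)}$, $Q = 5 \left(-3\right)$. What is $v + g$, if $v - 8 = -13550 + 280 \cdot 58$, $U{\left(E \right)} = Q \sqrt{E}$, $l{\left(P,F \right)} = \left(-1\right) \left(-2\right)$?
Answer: $3148$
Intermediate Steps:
$l{\left(P,F \right)} = 2$
$Q = -15$
$U{\left(E \right)} = - 15 \sqrt{E}$
$g = 450$ ($g = \left(- 15 \sqrt{2}\right)^{2} = 450$)
$v = 2698$ ($v = 8 + \left(-13550 + 280 \cdot 58\right) = 8 + \left(-13550 + 16240\right) = 8 + 2690 = 2698$)
$v + g = 2698 + 450 = 3148$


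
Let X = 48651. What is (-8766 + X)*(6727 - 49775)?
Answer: -1716969480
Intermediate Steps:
(-8766 + X)*(6727 - 49775) = (-8766 + 48651)*(6727 - 49775) = 39885*(-43048) = -1716969480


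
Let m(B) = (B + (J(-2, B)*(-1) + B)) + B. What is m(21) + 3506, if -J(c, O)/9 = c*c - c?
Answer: 3623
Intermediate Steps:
J(c, O) = -9*c² + 9*c (J(c, O) = -9*(c*c - c) = -9*(c² - c) = -9*c² + 9*c)
m(B) = 54 + 3*B (m(B) = (B + ((9*(-2)*(1 - 1*(-2)))*(-1) + B)) + B = (B + ((9*(-2)*(1 + 2))*(-1) + B)) + B = (B + ((9*(-2)*3)*(-1) + B)) + B = (B + (-54*(-1) + B)) + B = (B + (54 + B)) + B = (54 + 2*B) + B = 54 + 3*B)
m(21) + 3506 = (54 + 3*21) + 3506 = (54 + 63) + 3506 = 117 + 3506 = 3623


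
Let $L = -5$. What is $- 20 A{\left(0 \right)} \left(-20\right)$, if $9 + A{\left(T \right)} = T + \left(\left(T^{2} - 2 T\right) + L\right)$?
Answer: $-5600$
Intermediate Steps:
$A{\left(T \right)} = -14 + T^{2} - T$ ($A{\left(T \right)} = -9 - \left(5 + T - T^{2}\right) = -14 + T^{2} - T$)
$- 20 A{\left(0 \right)} \left(-20\right) = - 20 \left(-14 + 0^{2} - 0\right) \left(-20\right) = - 20 \left(-14 + 0 + 0\right) \left(-20\right) = \left(-20\right) \left(-14\right) \left(-20\right) = 280 \left(-20\right) = -5600$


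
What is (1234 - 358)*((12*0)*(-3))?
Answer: 0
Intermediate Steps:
(1234 - 358)*((12*0)*(-3)) = 876*(0*(-3)) = 876*0 = 0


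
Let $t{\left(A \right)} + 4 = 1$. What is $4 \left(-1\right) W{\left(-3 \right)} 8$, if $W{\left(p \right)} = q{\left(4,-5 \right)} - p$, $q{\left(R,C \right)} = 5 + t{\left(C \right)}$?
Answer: $-160$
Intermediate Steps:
$t{\left(A \right)} = -3$ ($t{\left(A \right)} = -4 + 1 = -3$)
$q{\left(R,C \right)} = 2$ ($q{\left(R,C \right)} = 5 - 3 = 2$)
$W{\left(p \right)} = 2 - p$
$4 \left(-1\right) W{\left(-3 \right)} 8 = 4 \left(-1\right) \left(2 - -3\right) 8 = - 4 \left(2 + 3\right) 8 = \left(-4\right) 5 \cdot 8 = \left(-20\right) 8 = -160$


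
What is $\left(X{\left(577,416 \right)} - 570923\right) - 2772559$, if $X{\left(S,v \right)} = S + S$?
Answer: $-3342328$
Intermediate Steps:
$X{\left(S,v \right)} = 2 S$
$\left(X{\left(577,416 \right)} - 570923\right) - 2772559 = \left(2 \cdot 577 - 570923\right) - 2772559 = \left(1154 - 570923\right) - 2772559 = -569769 - 2772559 = -3342328$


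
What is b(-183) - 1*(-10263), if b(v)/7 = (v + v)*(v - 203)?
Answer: 999195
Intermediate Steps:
b(v) = 14*v*(-203 + v) (b(v) = 7*((v + v)*(v - 203)) = 7*((2*v)*(-203 + v)) = 7*(2*v*(-203 + v)) = 14*v*(-203 + v))
b(-183) - 1*(-10263) = 14*(-183)*(-203 - 183) - 1*(-10263) = 14*(-183)*(-386) + 10263 = 988932 + 10263 = 999195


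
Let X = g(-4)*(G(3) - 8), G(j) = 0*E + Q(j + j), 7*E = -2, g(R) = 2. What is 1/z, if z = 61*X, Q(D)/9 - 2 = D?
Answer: 1/7808 ≈ 0.00012807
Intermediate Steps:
E = -2/7 (E = (1/7)*(-2) = -2/7 ≈ -0.28571)
Q(D) = 18 + 9*D
G(j) = 18 + 18*j (G(j) = 0*(-2/7) + (18 + 9*(j + j)) = 0 + (18 + 9*(2*j)) = 0 + (18 + 18*j) = 18 + 18*j)
X = 128 (X = 2*((18 + 18*3) - 8) = 2*((18 + 54) - 8) = 2*(72 - 8) = 2*64 = 128)
z = 7808 (z = 61*128 = 7808)
1/z = 1/7808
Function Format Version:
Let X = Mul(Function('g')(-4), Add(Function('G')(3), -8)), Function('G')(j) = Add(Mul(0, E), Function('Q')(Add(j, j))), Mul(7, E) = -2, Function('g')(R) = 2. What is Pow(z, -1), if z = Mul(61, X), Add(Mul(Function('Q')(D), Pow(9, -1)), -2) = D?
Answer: Rational(1, 7808) ≈ 0.00012807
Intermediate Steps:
E = Rational(-2, 7) (E = Mul(Rational(1, 7), -2) = Rational(-2, 7) ≈ -0.28571)
Function('Q')(D) = Add(18, Mul(9, D))
Function('G')(j) = Add(18, Mul(18, j)) (Function('G')(j) = Add(Mul(0, Rational(-2, 7)), Add(18, Mul(9, Add(j, j)))) = Add(0, Add(18, Mul(9, Mul(2, j)))) = Add(0, Add(18, Mul(18, j))) = Add(18, Mul(18, j)))
X = 128 (X = Mul(2, Add(Add(18, Mul(18, 3)), -8)) = Mul(2, Add(Add(18, 54), -8)) = Mul(2, Add(72, -8)) = Mul(2, 64) = 128)
z = 7808 (z = Mul(61, 128) = 7808)
Pow(z, -1) = Pow(7808, -1) = Rational(1, 7808)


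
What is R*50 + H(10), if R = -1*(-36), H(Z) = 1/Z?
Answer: 18001/10 ≈ 1800.1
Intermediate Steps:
R = 36
R*50 + H(10) = 36*50 + 1/10 = 1800 + ⅒ = 18001/10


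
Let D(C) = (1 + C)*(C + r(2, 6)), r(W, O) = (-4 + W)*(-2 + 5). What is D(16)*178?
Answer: 30260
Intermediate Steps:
r(W, O) = -12 + 3*W (r(W, O) = (-4 + W)*3 = -12 + 3*W)
D(C) = (1 + C)*(-6 + C) (D(C) = (1 + C)*(C + (-12 + 3*2)) = (1 + C)*(C + (-12 + 6)) = (1 + C)*(C - 6) = (1 + C)*(-6 + C))
D(16)*178 = (-6 + 16² - 5*16)*178 = (-6 + 256 - 80)*178 = 170*178 = 30260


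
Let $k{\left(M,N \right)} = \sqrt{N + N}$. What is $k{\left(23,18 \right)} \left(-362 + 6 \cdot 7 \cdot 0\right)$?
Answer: $-2172$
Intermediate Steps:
$k{\left(M,N \right)} = \sqrt{2} \sqrt{N}$ ($k{\left(M,N \right)} = \sqrt{2 N} = \sqrt{2} \sqrt{N}$)
$k{\left(23,18 \right)} \left(-362 + 6 \cdot 7 \cdot 0\right) = \sqrt{2} \sqrt{18} \left(-362 + 6 \cdot 7 \cdot 0\right) = \sqrt{2} \cdot 3 \sqrt{2} \left(-362 + 42 \cdot 0\right) = 6 \left(-362 + 0\right) = 6 \left(-362\right) = -2172$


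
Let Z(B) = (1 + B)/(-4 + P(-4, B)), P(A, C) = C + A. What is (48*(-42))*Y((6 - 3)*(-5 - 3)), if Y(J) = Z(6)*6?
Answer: 42336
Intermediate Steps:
P(A, C) = A + C
Z(B) = (1 + B)/(-8 + B) (Z(B) = (1 + B)/(-4 + (-4 + B)) = (1 + B)/(-8 + B))
Y(J) = -21 (Y(J) = ((1 + 6)/(-8 + 6))*6 = (7/(-2))*6 = -1/2*7*6 = -7/2*6 = -21)
(48*(-42))*Y((6 - 3)*(-5 - 3)) = (48*(-42))*(-21) = -2016*(-21) = 42336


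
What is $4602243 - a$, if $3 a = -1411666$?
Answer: $\frac{15218395}{3} \approx 5.0728 \cdot 10^{6}$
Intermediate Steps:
$a = - \frac{1411666}{3}$ ($a = \frac{1}{3} \left(-1411666\right) = - \frac{1411666}{3} \approx -4.7056 \cdot 10^{5}$)
$4602243 - a = 4602243 - - \frac{1411666}{3} = 4602243 + \frac{1411666}{3} = \frac{15218395}{3}$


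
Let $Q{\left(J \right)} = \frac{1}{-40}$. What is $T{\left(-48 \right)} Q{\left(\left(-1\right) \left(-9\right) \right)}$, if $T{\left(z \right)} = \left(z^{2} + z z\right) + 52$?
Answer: $- \frac{233}{2} \approx -116.5$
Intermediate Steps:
$T{\left(z \right)} = 52 + 2 z^{2}$ ($T{\left(z \right)} = \left(z^{2} + z^{2}\right) + 52 = 2 z^{2} + 52 = 52 + 2 z^{2}$)
$Q{\left(J \right)} = - \frac{1}{40}$
$T{\left(-48 \right)} Q{\left(\left(-1\right) \left(-9\right) \right)} = \left(52 + 2 \left(-48\right)^{2}\right) \left(- \frac{1}{40}\right) = \left(52 + 2 \cdot 2304\right) \left(- \frac{1}{40}\right) = \left(52 + 4608\right) \left(- \frac{1}{40}\right) = 4660 \left(- \frac{1}{40}\right) = - \frac{233}{2}$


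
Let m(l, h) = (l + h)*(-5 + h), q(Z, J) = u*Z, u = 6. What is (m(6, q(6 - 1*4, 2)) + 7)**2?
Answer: 17689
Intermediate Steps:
q(Z, J) = 6*Z
m(l, h) = (-5 + h)*(h + l) (m(l, h) = (h + l)*(-5 + h) = (-5 + h)*(h + l))
(m(6, q(6 - 1*4, 2)) + 7)**2 = (((6*(6 - 1*4))**2 - 30*(6 - 1*4) - 5*6 + (6*(6 - 1*4))*6) + 7)**2 = (((6*(6 - 4))**2 - 30*(6 - 4) - 30 + (6*(6 - 4))*6) + 7)**2 = (((6*2)**2 - 30*2 - 30 + (6*2)*6) + 7)**2 = ((12**2 - 5*12 - 30 + 12*6) + 7)**2 = ((144 - 60 - 30 + 72) + 7)**2 = (126 + 7)**2 = 133**2 = 17689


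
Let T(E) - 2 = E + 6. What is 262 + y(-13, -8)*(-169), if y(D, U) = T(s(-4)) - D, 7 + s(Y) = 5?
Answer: -2949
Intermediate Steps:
s(Y) = -2 (s(Y) = -7 + 5 = -2)
T(E) = 8 + E (T(E) = 2 + (E + 6) = 2 + (6 + E) = 8 + E)
y(D, U) = 6 - D (y(D, U) = (8 - 2) - D = 6 - D)
262 + y(-13, -8)*(-169) = 262 + (6 - 1*(-13))*(-169) = 262 + (6 + 13)*(-169) = 262 + 19*(-169) = 262 - 3211 = -2949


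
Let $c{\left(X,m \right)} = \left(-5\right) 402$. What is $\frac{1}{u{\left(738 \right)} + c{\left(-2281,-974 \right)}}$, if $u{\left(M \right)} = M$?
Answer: $- \frac{1}{1272} \approx -0.00078616$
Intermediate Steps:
$c{\left(X,m \right)} = -2010$
$\frac{1}{u{\left(738 \right)} + c{\left(-2281,-974 \right)}} = \frac{1}{738 - 2010} = \frac{1}{-1272} = - \frac{1}{1272}$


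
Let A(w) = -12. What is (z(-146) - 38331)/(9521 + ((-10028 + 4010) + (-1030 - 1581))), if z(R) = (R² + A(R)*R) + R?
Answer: -15409/892 ≈ -17.275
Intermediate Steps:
z(R) = R² - 11*R (z(R) = (R² - 12*R) + R = R² - 11*R)
(z(-146) - 38331)/(9521 + ((-10028 + 4010) + (-1030 - 1581))) = (-146*(-11 - 146) - 38331)/(9521 + ((-10028 + 4010) + (-1030 - 1581))) = (-146*(-157) - 38331)/(9521 + (-6018 - 2611)) = (22922 - 38331)/(9521 - 8629) = -15409/892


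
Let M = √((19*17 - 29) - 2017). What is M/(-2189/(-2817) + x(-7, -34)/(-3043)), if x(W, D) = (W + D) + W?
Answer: 8572131*I*√1723/6796343 ≈ 52.355*I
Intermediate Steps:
x(W, D) = D + 2*W (x(W, D) = (D + W) + W = D + 2*W)
M = I*√1723 (M = √((323 - 29) - 2017) = √(294 - 2017) = √(-1723) = I*√1723 ≈ 41.509*I)
M/(-2189/(-2817) + x(-7, -34)/(-3043)) = (I*√1723)/(-2189/(-2817) + (-34 + 2*(-7))/(-3043)) = (I*√1723)/(-2189*(-1/2817) + (-34 - 14)*(-1/3043)) = (I*√1723)/(2189/2817 - 48*(-1/3043)) = (I*√1723)/(2189/2817 + 48/3043) = (I*√1723)/(6796343/8572131) = (I*√1723)*(8572131/6796343) = 8572131*I*√1723/6796343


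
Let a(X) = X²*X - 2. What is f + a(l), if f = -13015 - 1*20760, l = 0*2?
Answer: -33777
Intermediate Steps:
l = 0
a(X) = -2 + X³ (a(X) = X³ - 2 = -2 + X³)
f = -33775 (f = -13015 - 20760 = -33775)
f + a(l) = -33775 + (-2 + 0³) = -33775 + (-2 + 0) = -33775 - 2 = -33777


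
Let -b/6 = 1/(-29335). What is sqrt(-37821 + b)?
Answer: I*sqrt(32546567315715)/29335 ≈ 194.48*I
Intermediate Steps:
b = 6/29335 (b = -6/(-29335) = -6*(-1/29335) = 6/29335 ≈ 0.00020453)
sqrt(-37821 + b) = sqrt(-37821 + 6/29335) = sqrt(-1109479029/29335) = I*sqrt(32546567315715)/29335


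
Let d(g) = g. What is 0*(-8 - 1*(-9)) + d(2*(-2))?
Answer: -4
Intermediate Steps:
0*(-8 - 1*(-9)) + d(2*(-2)) = 0*(-8 - 1*(-9)) + 2*(-2) = 0*(-8 + 9) - 4 = 0*1 - 4 = 0 - 4 = -4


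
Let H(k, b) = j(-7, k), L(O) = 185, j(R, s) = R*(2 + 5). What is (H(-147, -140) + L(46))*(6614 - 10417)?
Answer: -517208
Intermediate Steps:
j(R, s) = 7*R (j(R, s) = R*7 = 7*R)
H(k, b) = -49 (H(k, b) = 7*(-7) = -49)
(H(-147, -140) + L(46))*(6614 - 10417) = (-49 + 185)*(6614 - 10417) = 136*(-3803) = -517208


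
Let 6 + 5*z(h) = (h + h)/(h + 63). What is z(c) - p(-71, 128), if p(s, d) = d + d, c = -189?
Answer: -1283/5 ≈ -256.60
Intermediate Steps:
p(s, d) = 2*d
z(h) = -6/5 + 2*h/(5*(63 + h)) (z(h) = -6/5 + ((h + h)/(h + 63))/5 = -6/5 + ((2*h)/(63 + h))/5 = -6/5 + (2*h/(63 + h))/5 = -6/5 + 2*h/(5*(63 + h)))
z(c) - p(-71, 128) = 2*(-189 - 2*(-189))/(5*(63 - 189)) - 2*128 = (⅖)*(-189 + 378)/(-126) - 1*256 = (⅖)*(-1/126)*189 - 256 = -⅗ - 256 = -1283/5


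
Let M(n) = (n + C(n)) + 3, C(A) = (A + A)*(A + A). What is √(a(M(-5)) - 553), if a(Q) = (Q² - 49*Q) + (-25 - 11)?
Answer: √4213 ≈ 64.908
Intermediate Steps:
C(A) = 4*A² (C(A) = (2*A)*(2*A) = 4*A²)
M(n) = 3 + n + 4*n² (M(n) = (n + 4*n²) + 3 = 3 + n + 4*n²)
a(Q) = -36 + Q² - 49*Q (a(Q) = (Q² - 49*Q) - 36 = -36 + Q² - 49*Q)
√(a(M(-5)) - 553) = √((-36 + (3 - 5 + 4*(-5)²)² - 49*(3 - 5 + 4*(-5)²)) - 553) = √((-36 + (3 - 5 + 4*25)² - 49*(3 - 5 + 4*25)) - 553) = √((-36 + (3 - 5 + 100)² - 49*(3 - 5 + 100)) - 553) = √((-36 + 98² - 49*98) - 553) = √((-36 + 9604 - 4802) - 553) = √(4766 - 553) = √4213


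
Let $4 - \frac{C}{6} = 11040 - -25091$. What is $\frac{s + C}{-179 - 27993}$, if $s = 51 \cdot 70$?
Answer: $\frac{53298}{7043} \approx 7.5675$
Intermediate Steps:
$s = 3570$
$C = -216762$ ($C = 24 - 6 \left(11040 - -25091\right) = 24 - 6 \left(11040 + 25091\right) = 24 - 216786 = -216762$)
$\frac{s + C}{-179 - 27993} = \frac{3570 - 216762}{-179 - 27993} = - \frac{213192}{-28172} = \left(-213192\right) \left(- \frac{1}{28172}\right) = \frac{53298}{7043}$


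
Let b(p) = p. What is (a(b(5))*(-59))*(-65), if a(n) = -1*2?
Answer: -7670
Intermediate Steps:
a(n) = -2
(a(b(5))*(-59))*(-65) = -2*(-59)*(-65) = 118*(-65) = -7670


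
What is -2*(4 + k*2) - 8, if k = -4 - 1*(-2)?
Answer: -8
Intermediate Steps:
k = -2 (k = -4 + 2 = -2)
-2*(4 + k*2) - 8 = -2*(4 - 2*2) - 8 = -2*(4 - 4) - 8 = -2*0 - 8 = 0 - 8 = -8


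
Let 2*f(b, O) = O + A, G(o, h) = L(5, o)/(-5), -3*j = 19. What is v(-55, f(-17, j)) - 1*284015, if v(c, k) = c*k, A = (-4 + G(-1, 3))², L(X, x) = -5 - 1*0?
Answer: -852265/3 ≈ -2.8409e+5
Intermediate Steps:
j = -19/3 (j = -⅓*19 = -19/3 ≈ -6.3333)
L(X, x) = -5 (L(X, x) = -5 + 0 = -5)
G(o, h) = 1 (G(o, h) = -5/(-5) = -5*(-⅕) = 1)
A = 9 (A = (-4 + 1)² = (-3)² = 9)
f(b, O) = 9/2 + O/2 (f(b, O) = (O + 9)/2 = (9 + O)/2 = 9/2 + O/2)
v(-55, f(-17, j)) - 1*284015 = -55*(9/2 + (½)*(-19/3)) - 1*284015 = -55*(9/2 - 19/6) - 284015 = -55*4/3 - 284015 = -220/3 - 284015 = -852265/3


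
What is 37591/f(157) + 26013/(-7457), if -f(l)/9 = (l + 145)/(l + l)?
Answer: -44044977326/10134063 ≈ -4346.2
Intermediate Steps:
f(l) = -9*(145 + l)/(2*l) (f(l) = -9*(l + 145)/(l + l) = -9*(145 + l)/(2*l))
37591/f(157) + 26013/(-7457) = 37591/(((9/2)*(-145 - 1*157)/157)) + 26013/(-7457) = 37591/(((9/2)*(1/157)*(-145 - 157))) + 26013*(-1/7457) = 37591/(((9/2)*(1/157)*(-302))) - 26013/7457 = 37591/(-1359/157) - 26013/7457 = 37591*(-157/1359) - 26013/7457 = -5901787/1359 - 26013/7457 = -44044977326/10134063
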